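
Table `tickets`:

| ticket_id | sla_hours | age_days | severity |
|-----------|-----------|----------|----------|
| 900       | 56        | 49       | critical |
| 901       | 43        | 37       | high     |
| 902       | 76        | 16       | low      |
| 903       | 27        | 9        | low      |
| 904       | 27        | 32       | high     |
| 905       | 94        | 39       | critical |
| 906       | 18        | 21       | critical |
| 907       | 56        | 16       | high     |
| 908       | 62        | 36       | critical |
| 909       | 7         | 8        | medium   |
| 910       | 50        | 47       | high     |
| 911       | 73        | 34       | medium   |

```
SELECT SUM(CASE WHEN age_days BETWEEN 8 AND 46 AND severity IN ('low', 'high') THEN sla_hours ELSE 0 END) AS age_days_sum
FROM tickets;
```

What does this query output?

ticket_id=900: ✗
ticket_id=901: ✓ → 43
ticket_id=902: ✓ → 76
ticket_id=903: ✓ → 27
ticket_id=904: ✓ → 27
ticket_id=905: ✗
ticket_id=906: ✗
ticket_id=907: ✓ → 56
ticket_id=908: ✗
ticket_id=909: ✗
ticket_id=910: ✗
ticket_id=911: ✗
age_days_sum = 43 + 76 + 27 + 27 + 56 = 229

229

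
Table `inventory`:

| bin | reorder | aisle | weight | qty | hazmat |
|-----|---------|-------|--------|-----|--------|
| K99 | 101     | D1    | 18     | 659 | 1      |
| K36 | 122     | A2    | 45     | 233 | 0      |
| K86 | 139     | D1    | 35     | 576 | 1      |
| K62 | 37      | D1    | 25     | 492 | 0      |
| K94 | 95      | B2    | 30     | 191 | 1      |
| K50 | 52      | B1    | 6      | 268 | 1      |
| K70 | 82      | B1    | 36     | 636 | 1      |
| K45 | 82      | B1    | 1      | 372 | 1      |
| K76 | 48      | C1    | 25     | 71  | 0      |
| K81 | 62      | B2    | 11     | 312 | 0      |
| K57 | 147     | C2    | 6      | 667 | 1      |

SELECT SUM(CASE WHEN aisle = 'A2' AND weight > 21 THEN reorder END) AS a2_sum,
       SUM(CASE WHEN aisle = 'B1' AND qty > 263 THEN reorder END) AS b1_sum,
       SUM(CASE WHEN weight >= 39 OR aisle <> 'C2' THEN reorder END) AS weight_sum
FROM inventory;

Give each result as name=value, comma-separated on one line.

[a2_sum: aisle = 'A2' AND weight > 21]
bin=K99: ✗
bin=K36: ✓ → 122
bin=K86: ✗
bin=K62: ✗
bin=K94: ✗
bin=K50: ✗
bin=K70: ✗
bin=K45: ✗
bin=K76: ✗
bin=K81: ✗
bin=K57: ✗
a2_sum = 122
—
[b1_sum: aisle = 'B1' AND qty > 263]
bin=K99: ✗
bin=K36: ✗
bin=K86: ✗
bin=K62: ✗
bin=K94: ✗
bin=K50: ✓ → 52
bin=K70: ✓ → 82
bin=K45: ✓ → 82
bin=K76: ✗
bin=K81: ✗
bin=K57: ✗
b1_sum = 52 + 82 + 82 = 216
—
[weight_sum: weight >= 39 OR aisle <> 'C2']
bin=K99: ✓ → 101
bin=K36: ✓ → 122
bin=K86: ✓ → 139
bin=K62: ✓ → 37
bin=K94: ✓ → 95
bin=K50: ✓ → 52
bin=K70: ✓ → 82
bin=K45: ✓ → 82
bin=K76: ✓ → 48
bin=K81: ✓ → 62
bin=K57: ✗
weight_sum = 101 + 122 + 139 + 37 + 95 + 52 + 82 + 82 + 48 + 62 = 820

a2_sum=122, b1_sum=216, weight_sum=820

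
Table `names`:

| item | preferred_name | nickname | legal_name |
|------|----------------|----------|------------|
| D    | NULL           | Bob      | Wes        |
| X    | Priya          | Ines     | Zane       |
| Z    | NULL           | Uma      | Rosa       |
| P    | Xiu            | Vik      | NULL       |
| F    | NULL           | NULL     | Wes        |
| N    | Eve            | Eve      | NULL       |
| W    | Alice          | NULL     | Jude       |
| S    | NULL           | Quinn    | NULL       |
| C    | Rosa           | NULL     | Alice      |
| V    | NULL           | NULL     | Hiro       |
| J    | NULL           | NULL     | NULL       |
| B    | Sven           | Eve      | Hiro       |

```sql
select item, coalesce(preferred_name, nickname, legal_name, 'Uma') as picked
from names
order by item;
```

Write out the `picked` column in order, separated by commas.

item=B: preferred_name=Sven → Sven
item=C: preferred_name=Rosa → Rosa
item=D: preferred_name=NULL, nickname=Bob → Bob
item=F: preferred_name=NULL, nickname=NULL, legal_name=Wes → Wes
item=J: preferred_name=NULL, nickname=NULL, legal_name=NULL, → literal Uma → Uma
item=N: preferred_name=Eve → Eve
item=P: preferred_name=Xiu → Xiu
item=S: preferred_name=NULL, nickname=Quinn → Quinn
item=V: preferred_name=NULL, nickname=NULL, legal_name=Hiro → Hiro
item=W: preferred_name=Alice → Alice
item=X: preferred_name=Priya → Priya
item=Z: preferred_name=NULL, nickname=Uma → Uma

Sven, Rosa, Bob, Wes, Uma, Eve, Xiu, Quinn, Hiro, Alice, Priya, Uma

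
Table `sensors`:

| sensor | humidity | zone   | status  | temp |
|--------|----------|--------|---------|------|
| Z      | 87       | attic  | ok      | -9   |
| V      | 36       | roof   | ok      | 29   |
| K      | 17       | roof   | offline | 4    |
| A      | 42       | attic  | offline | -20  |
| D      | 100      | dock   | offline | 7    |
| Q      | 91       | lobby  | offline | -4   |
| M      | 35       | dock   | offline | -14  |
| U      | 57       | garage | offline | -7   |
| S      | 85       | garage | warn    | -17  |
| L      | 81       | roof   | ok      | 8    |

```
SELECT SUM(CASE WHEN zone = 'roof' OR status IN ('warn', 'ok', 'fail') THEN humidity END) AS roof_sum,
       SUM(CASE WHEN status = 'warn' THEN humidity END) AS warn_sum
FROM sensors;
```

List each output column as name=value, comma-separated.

[roof_sum: zone = 'roof' OR status IN ('warn', 'ok', 'fail')]
sensor=Z: ✓ → 87
sensor=V: ✓ → 36
sensor=K: ✓ → 17
sensor=A: ✗
sensor=D: ✗
sensor=Q: ✗
sensor=M: ✗
sensor=U: ✗
sensor=S: ✓ → 85
sensor=L: ✓ → 81
roof_sum = 87 + 36 + 17 + 85 + 81 = 306
—
[warn_sum: status = 'warn']
sensor=Z: ✗
sensor=V: ✗
sensor=K: ✗
sensor=A: ✗
sensor=D: ✗
sensor=Q: ✗
sensor=M: ✗
sensor=U: ✗
sensor=S: ✓ → 85
sensor=L: ✗
warn_sum = 85

roof_sum=306, warn_sum=85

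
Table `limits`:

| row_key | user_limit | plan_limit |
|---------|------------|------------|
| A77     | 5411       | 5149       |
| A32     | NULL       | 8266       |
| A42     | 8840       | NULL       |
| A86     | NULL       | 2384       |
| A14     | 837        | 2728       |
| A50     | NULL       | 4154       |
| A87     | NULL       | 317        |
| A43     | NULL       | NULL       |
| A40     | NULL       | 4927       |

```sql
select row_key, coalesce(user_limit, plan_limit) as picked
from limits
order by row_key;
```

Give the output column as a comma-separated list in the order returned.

837, 8266, 4927, 8840, NULL, 4154, 5411, 2384, 317

row_key=A14: user_limit=837 → 837
row_key=A32: user_limit=NULL, plan_limit=8266 → 8266
row_key=A40: user_limit=NULL, plan_limit=4927 → 4927
row_key=A42: user_limit=8840 → 8840
row_key=A43: user_limit=NULL, plan_limit=NULL (all NULL) → NULL
row_key=A50: user_limit=NULL, plan_limit=4154 → 4154
row_key=A77: user_limit=5411 → 5411
row_key=A86: user_limit=NULL, plan_limit=2384 → 2384
row_key=A87: user_limit=NULL, plan_limit=317 → 317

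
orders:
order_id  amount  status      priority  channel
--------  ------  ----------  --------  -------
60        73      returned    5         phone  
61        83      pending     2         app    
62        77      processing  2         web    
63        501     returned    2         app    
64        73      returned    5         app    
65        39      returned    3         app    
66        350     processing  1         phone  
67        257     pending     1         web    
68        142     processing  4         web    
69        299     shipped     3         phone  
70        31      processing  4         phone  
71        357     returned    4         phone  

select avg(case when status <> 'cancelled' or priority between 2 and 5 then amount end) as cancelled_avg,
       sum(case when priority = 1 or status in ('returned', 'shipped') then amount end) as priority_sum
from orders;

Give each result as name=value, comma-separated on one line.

cancelled_avg=190.1666666667, priority_sum=1949

[cancelled_avg: status <> 'cancelled' or priority between 2 and 5]
order_id=60: ✓ → 73
order_id=61: ✓ → 83
order_id=62: ✓ → 77
order_id=63: ✓ → 501
order_id=64: ✓ → 73
order_id=65: ✓ → 39
order_id=66: ✓ → 350
order_id=67: ✓ → 257
order_id=68: ✓ → 142
order_id=69: ✓ → 299
order_id=70: ✓ → 31
order_id=71: ✓ → 357
cancelled_avg = (73 + 83 + 77 + 501 + 73 + 39 + 350 + 257 + 142 + 299 + 31 + 357) / 12 = 190.1666666667
—
[priority_sum: priority = 1 or status in ('returned', 'shipped')]
order_id=60: ✓ → 73
order_id=61: ✗
order_id=62: ✗
order_id=63: ✓ → 501
order_id=64: ✓ → 73
order_id=65: ✓ → 39
order_id=66: ✓ → 350
order_id=67: ✓ → 257
order_id=68: ✗
order_id=69: ✓ → 299
order_id=70: ✗
order_id=71: ✓ → 357
priority_sum = 73 + 501 + 73 + 39 + 350 + 257 + 299 + 357 = 1949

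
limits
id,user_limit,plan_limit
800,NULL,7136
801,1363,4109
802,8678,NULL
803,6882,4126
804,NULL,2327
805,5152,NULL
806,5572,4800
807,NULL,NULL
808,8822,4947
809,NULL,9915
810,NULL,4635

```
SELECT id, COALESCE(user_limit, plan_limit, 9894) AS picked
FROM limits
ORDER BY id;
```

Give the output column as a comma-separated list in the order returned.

id=800: user_limit=NULL, plan_limit=7136 → 7136
id=801: user_limit=1363 → 1363
id=802: user_limit=8678 → 8678
id=803: user_limit=6882 → 6882
id=804: user_limit=NULL, plan_limit=2327 → 2327
id=805: user_limit=5152 → 5152
id=806: user_limit=5572 → 5572
id=807: user_limit=NULL, plan_limit=NULL, → literal 9894 → 9894
id=808: user_limit=8822 → 8822
id=809: user_limit=NULL, plan_limit=9915 → 9915
id=810: user_limit=NULL, plan_limit=4635 → 4635

7136, 1363, 8678, 6882, 2327, 5152, 5572, 9894, 8822, 9915, 4635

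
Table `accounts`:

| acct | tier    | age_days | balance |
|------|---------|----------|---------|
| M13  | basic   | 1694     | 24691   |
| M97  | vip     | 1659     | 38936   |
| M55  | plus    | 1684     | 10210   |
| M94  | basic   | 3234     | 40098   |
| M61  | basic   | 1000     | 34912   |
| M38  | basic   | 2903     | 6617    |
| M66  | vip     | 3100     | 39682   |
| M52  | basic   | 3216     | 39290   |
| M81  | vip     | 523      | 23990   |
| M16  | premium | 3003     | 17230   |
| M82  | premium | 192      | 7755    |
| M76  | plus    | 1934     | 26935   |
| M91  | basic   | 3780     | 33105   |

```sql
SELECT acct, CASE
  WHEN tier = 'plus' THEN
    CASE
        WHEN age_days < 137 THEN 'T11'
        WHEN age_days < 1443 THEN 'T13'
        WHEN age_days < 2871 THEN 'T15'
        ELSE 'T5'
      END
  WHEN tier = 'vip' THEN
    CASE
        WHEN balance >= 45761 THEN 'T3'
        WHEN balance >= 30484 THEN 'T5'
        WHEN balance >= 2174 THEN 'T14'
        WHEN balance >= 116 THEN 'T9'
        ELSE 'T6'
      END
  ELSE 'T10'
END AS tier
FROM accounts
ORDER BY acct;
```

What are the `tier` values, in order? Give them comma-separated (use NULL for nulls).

T10, T10, T10, T10, T15, T10, T5, T15, T14, T10, T10, T10, T5

acct=M13: tier='basic' → outer ELSE → T10
acct=M16: tier='premium' → outer ELSE → T10
acct=M38: tier='basic' → outer ELSE → T10
acct=M52: tier='basic' → outer ELSE → T10
acct=M55: tier='plus' → inner[age_days < 2871] → T15
acct=M61: tier='basic' → outer ELSE → T10
acct=M66: tier='vip' → inner[balance >= 30484] → T5
acct=M76: tier='plus' → inner[age_days < 2871] → T15
acct=M81: tier='vip' → inner[balance >= 2174] → T14
acct=M82: tier='premium' → outer ELSE → T10
acct=M91: tier='basic' → outer ELSE → T10
acct=M94: tier='basic' → outer ELSE → T10
acct=M97: tier='vip' → inner[balance >= 30484] → T5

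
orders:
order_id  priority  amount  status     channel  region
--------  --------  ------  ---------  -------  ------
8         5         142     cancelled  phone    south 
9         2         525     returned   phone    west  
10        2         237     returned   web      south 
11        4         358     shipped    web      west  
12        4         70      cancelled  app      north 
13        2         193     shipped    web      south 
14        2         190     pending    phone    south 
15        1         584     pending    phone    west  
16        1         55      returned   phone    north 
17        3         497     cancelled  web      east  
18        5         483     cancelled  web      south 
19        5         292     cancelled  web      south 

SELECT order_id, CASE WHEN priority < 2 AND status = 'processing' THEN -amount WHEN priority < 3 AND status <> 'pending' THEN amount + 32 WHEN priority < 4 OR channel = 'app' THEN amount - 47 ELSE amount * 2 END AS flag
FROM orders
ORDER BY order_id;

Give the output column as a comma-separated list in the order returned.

order_id=8: ELSE → 284
order_id=9: priority < 3 AND status <> 'pending' → 557
order_id=10: priority < 3 AND status <> 'pending' → 269
order_id=11: ELSE → 716
order_id=12: priority < 4 OR channel = 'app' → 23
order_id=13: priority < 3 AND status <> 'pending' → 225
order_id=14: priority < 4 OR channel = 'app' → 143
order_id=15: priority < 4 OR channel = 'app' → 537
order_id=16: priority < 3 AND status <> 'pending' → 87
order_id=17: priority < 4 OR channel = 'app' → 450
order_id=18: ELSE → 966
order_id=19: ELSE → 584

284, 557, 269, 716, 23, 225, 143, 537, 87, 450, 966, 584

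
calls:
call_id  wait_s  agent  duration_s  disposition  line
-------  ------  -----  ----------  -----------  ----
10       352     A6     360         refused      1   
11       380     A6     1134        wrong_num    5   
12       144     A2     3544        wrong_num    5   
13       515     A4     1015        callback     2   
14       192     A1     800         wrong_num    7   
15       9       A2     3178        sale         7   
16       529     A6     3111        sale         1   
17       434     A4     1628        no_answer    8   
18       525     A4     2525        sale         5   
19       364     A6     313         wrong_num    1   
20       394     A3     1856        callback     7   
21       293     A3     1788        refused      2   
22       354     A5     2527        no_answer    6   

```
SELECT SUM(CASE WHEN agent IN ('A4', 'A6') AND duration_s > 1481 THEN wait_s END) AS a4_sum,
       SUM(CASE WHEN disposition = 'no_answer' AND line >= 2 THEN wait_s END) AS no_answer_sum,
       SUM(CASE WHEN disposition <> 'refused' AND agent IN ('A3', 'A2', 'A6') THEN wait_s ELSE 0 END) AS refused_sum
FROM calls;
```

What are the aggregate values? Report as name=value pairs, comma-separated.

[a4_sum: agent IN ('A4', 'A6') AND duration_s > 1481]
call_id=10: ✗
call_id=11: ✗
call_id=12: ✗
call_id=13: ✗
call_id=14: ✗
call_id=15: ✗
call_id=16: ✓ → 529
call_id=17: ✓ → 434
call_id=18: ✓ → 525
call_id=19: ✗
call_id=20: ✗
call_id=21: ✗
call_id=22: ✗
a4_sum = 529 + 434 + 525 = 1488
—
[no_answer_sum: disposition = 'no_answer' AND line >= 2]
call_id=10: ✗
call_id=11: ✗
call_id=12: ✗
call_id=13: ✗
call_id=14: ✗
call_id=15: ✗
call_id=16: ✗
call_id=17: ✓ → 434
call_id=18: ✗
call_id=19: ✗
call_id=20: ✗
call_id=21: ✗
call_id=22: ✓ → 354
no_answer_sum = 434 + 354 = 788
—
[refused_sum: disposition <> 'refused' AND agent IN ('A3', 'A2', 'A6')]
call_id=10: ✗
call_id=11: ✓ → 380
call_id=12: ✓ → 144
call_id=13: ✗
call_id=14: ✗
call_id=15: ✓ → 9
call_id=16: ✓ → 529
call_id=17: ✗
call_id=18: ✗
call_id=19: ✓ → 364
call_id=20: ✓ → 394
call_id=21: ✗
call_id=22: ✗
refused_sum = 380 + 144 + 9 + 529 + 364 + 394 = 1820

a4_sum=1488, no_answer_sum=788, refused_sum=1820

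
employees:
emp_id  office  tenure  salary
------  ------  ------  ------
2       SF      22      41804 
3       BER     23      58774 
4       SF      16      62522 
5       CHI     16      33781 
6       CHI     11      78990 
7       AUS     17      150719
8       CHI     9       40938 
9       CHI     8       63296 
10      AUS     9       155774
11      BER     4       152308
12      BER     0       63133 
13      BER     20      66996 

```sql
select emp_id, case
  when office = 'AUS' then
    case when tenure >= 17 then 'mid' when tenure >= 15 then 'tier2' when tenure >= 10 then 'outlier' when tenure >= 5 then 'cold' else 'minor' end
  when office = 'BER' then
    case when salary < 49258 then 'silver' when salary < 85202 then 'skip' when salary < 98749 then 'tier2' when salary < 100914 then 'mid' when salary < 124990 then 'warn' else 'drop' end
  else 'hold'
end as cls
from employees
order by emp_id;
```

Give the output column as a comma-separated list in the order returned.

hold, skip, hold, hold, hold, mid, hold, hold, cold, drop, skip, skip

emp_id=2: office='SF' → outer ELSE → hold
emp_id=3: office='BER' → inner[salary < 85202] → skip
emp_id=4: office='SF' → outer ELSE → hold
emp_id=5: office='CHI' → outer ELSE → hold
emp_id=6: office='CHI' → outer ELSE → hold
emp_id=7: office='AUS' → inner[tenure >= 17] → mid
emp_id=8: office='CHI' → outer ELSE → hold
emp_id=9: office='CHI' → outer ELSE → hold
emp_id=10: office='AUS' → inner[tenure >= 5] → cold
emp_id=11: office='BER' → inner[ELSE] → drop
emp_id=12: office='BER' → inner[salary < 85202] → skip
emp_id=13: office='BER' → inner[salary < 85202] → skip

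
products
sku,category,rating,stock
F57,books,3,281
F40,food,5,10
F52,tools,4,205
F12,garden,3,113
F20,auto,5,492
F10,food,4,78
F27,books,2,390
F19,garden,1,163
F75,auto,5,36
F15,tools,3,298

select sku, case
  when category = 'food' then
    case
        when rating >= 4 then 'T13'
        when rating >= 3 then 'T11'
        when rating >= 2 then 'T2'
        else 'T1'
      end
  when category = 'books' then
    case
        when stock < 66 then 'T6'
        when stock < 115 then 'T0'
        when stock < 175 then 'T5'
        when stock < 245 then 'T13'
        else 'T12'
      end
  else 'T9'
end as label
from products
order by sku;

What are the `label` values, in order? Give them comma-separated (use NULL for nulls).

T13, T9, T9, T9, T9, T12, T13, T9, T12, T9

sku=F10: category='food' → inner[rating >= 4] → T13
sku=F12: category='garden' → outer ELSE → T9
sku=F15: category='tools' → outer ELSE → T9
sku=F19: category='garden' → outer ELSE → T9
sku=F20: category='auto' → outer ELSE → T9
sku=F27: category='books' → inner[ELSE] → T12
sku=F40: category='food' → inner[rating >= 4] → T13
sku=F52: category='tools' → outer ELSE → T9
sku=F57: category='books' → inner[ELSE] → T12
sku=F75: category='auto' → outer ELSE → T9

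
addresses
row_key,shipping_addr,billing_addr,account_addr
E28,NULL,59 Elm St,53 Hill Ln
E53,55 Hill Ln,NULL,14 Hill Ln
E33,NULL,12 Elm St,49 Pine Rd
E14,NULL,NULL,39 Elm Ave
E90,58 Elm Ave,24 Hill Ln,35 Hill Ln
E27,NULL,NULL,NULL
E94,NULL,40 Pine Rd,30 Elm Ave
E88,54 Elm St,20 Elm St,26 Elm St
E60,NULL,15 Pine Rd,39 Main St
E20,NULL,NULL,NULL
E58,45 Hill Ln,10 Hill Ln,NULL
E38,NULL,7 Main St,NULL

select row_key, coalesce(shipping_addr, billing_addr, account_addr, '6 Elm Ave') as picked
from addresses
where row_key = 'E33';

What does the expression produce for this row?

row_key = E33: shipping_addr=NULL, billing_addr=12 Elm St, account_addr=49 Pine Rd.
shipping_addr=NULL, billing_addr=12 Elm St → 12 Elm St

12 Elm St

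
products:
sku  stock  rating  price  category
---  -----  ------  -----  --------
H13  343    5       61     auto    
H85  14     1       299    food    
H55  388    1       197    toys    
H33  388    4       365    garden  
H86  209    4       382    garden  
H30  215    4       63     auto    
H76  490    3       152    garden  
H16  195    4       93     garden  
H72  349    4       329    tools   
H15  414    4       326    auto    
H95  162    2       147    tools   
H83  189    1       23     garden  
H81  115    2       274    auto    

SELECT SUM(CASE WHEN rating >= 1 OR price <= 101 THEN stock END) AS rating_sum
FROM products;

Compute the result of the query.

3471

sku=H13: ✓ → 343
sku=H85: ✓ → 14
sku=H55: ✓ → 388
sku=H33: ✓ → 388
sku=H86: ✓ → 209
sku=H30: ✓ → 215
sku=H76: ✓ → 490
sku=H16: ✓ → 195
sku=H72: ✓ → 349
sku=H15: ✓ → 414
sku=H95: ✓ → 162
sku=H83: ✓ → 189
sku=H81: ✓ → 115
rating_sum = 343 + 14 + 388 + 388 + 209 + 215 + 490 + 195 + 349 + 414 + 162 + 189 + 115 = 3471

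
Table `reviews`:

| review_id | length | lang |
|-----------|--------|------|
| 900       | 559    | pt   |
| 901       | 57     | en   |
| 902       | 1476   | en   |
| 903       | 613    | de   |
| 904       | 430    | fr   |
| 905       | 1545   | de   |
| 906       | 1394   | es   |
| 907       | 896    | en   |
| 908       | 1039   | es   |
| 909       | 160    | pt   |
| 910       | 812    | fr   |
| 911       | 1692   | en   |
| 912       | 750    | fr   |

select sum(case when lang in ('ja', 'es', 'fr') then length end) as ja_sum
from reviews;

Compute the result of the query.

4425

review_id=900: ✗
review_id=901: ✗
review_id=902: ✗
review_id=903: ✗
review_id=904: ✓ → 430
review_id=905: ✗
review_id=906: ✓ → 1394
review_id=907: ✗
review_id=908: ✓ → 1039
review_id=909: ✗
review_id=910: ✓ → 812
review_id=911: ✗
review_id=912: ✓ → 750
ja_sum = 430 + 1394 + 1039 + 812 + 750 = 4425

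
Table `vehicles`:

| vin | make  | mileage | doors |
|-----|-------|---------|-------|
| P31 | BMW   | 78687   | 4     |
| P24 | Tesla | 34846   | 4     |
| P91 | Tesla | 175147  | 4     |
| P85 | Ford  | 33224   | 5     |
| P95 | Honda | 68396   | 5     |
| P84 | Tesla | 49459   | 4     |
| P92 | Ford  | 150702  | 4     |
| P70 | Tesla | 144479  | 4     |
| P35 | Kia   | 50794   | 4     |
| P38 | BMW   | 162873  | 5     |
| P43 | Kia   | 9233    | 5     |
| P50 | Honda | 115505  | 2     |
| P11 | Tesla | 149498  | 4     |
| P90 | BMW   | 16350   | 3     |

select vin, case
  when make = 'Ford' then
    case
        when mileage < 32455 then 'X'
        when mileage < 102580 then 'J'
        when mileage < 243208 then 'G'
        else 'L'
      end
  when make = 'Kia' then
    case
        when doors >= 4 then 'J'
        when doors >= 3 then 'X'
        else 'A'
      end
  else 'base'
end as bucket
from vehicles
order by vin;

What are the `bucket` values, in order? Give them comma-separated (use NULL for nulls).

base, base, base, J, base, J, base, base, base, J, base, base, G, base

vin=P11: make='Tesla' → outer ELSE → base
vin=P24: make='Tesla' → outer ELSE → base
vin=P31: make='BMW' → outer ELSE → base
vin=P35: make='Kia' → inner[doors >= 4] → J
vin=P38: make='BMW' → outer ELSE → base
vin=P43: make='Kia' → inner[doors >= 4] → J
vin=P50: make='Honda' → outer ELSE → base
vin=P70: make='Tesla' → outer ELSE → base
vin=P84: make='Tesla' → outer ELSE → base
vin=P85: make='Ford' → inner[mileage < 102580] → J
vin=P90: make='BMW' → outer ELSE → base
vin=P91: make='Tesla' → outer ELSE → base
vin=P92: make='Ford' → inner[mileage < 243208] → G
vin=P95: make='Honda' → outer ELSE → base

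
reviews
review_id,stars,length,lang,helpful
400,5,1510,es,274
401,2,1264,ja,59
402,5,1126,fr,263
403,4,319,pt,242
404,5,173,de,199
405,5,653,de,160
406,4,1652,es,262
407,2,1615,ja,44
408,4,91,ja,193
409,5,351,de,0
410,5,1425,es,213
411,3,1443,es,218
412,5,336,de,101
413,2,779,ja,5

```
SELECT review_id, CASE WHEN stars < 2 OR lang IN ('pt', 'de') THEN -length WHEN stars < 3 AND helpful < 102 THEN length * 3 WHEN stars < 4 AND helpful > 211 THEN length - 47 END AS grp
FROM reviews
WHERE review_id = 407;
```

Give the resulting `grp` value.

review_id = 407: stars=2, length=1615, lang=ja, helpful=44.
stars < 2 OR lang IN ('pt', 'de') → false
stars < 3 AND helpful < 102 → true → 4845

4845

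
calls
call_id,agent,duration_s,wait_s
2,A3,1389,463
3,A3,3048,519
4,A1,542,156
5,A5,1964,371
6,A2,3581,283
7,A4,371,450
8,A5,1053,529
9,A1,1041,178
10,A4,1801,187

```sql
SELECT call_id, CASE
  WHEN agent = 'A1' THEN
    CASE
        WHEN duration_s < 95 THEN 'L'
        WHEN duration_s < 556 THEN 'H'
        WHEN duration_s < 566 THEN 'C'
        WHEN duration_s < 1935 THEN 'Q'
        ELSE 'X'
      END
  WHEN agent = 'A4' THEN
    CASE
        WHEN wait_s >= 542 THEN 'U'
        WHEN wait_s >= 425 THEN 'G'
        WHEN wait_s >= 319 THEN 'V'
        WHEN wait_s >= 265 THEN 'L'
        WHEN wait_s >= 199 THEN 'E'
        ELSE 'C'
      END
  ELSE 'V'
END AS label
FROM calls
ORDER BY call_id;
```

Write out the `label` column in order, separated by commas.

V, V, H, V, V, G, V, Q, C

call_id=2: agent='A3' → outer ELSE → V
call_id=3: agent='A3' → outer ELSE → V
call_id=4: agent='A1' → inner[duration_s < 556] → H
call_id=5: agent='A5' → outer ELSE → V
call_id=6: agent='A2' → outer ELSE → V
call_id=7: agent='A4' → inner[wait_s >= 425] → G
call_id=8: agent='A5' → outer ELSE → V
call_id=9: agent='A1' → inner[duration_s < 1935] → Q
call_id=10: agent='A4' → inner[ELSE] → C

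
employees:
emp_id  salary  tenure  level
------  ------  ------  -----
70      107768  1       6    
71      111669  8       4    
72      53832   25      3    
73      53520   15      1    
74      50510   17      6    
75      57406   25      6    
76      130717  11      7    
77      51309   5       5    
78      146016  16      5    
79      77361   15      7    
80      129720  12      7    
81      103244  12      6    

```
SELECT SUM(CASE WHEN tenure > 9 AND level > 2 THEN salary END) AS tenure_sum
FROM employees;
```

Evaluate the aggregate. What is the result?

emp_id=70: ✗
emp_id=71: ✗
emp_id=72: ✓ → 53832
emp_id=73: ✗
emp_id=74: ✓ → 50510
emp_id=75: ✓ → 57406
emp_id=76: ✓ → 130717
emp_id=77: ✗
emp_id=78: ✓ → 146016
emp_id=79: ✓ → 77361
emp_id=80: ✓ → 129720
emp_id=81: ✓ → 103244
tenure_sum = 53832 + 50510 + 57406 + 130717 + 146016 + 77361 + 129720 + 103244 = 748806

748806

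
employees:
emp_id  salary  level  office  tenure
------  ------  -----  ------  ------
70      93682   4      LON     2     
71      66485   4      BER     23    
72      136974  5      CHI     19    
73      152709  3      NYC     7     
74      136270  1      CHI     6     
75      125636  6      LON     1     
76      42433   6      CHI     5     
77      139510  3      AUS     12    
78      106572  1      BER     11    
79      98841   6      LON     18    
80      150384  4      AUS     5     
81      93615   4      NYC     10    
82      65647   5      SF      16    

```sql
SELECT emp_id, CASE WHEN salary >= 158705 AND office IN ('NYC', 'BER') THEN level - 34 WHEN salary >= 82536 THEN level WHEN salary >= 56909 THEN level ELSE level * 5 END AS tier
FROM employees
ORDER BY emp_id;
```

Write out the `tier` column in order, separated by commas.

emp_id=70: salary >= 82536 → 4
emp_id=71: salary >= 56909 → 4
emp_id=72: salary >= 82536 → 5
emp_id=73: salary >= 82536 → 3
emp_id=74: salary >= 82536 → 1
emp_id=75: salary >= 82536 → 6
emp_id=76: ELSE → 30
emp_id=77: salary >= 82536 → 3
emp_id=78: salary >= 82536 → 1
emp_id=79: salary >= 82536 → 6
emp_id=80: salary >= 82536 → 4
emp_id=81: salary >= 82536 → 4
emp_id=82: salary >= 56909 → 5

4, 4, 5, 3, 1, 6, 30, 3, 1, 6, 4, 4, 5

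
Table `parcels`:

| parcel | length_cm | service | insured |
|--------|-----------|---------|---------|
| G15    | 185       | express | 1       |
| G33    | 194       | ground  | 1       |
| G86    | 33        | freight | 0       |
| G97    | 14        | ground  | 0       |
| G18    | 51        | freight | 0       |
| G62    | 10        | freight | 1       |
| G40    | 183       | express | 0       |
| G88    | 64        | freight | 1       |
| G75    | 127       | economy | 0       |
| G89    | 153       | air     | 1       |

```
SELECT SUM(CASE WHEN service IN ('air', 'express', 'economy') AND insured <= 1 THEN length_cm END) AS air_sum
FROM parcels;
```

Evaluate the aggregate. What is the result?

parcel=G15: ✓ → 185
parcel=G33: ✗
parcel=G86: ✗
parcel=G97: ✗
parcel=G18: ✗
parcel=G62: ✗
parcel=G40: ✓ → 183
parcel=G88: ✗
parcel=G75: ✓ → 127
parcel=G89: ✓ → 153
air_sum = 185 + 183 + 127 + 153 = 648

648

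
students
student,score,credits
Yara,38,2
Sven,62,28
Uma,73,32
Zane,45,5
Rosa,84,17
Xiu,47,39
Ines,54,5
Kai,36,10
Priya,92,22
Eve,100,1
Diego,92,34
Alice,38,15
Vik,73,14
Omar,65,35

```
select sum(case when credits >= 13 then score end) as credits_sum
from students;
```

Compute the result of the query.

626

student=Yara: ✗
student=Sven: ✓ → 62
student=Uma: ✓ → 73
student=Zane: ✗
student=Rosa: ✓ → 84
student=Xiu: ✓ → 47
student=Ines: ✗
student=Kai: ✗
student=Priya: ✓ → 92
student=Eve: ✗
student=Diego: ✓ → 92
student=Alice: ✓ → 38
student=Vik: ✓ → 73
student=Omar: ✓ → 65
credits_sum = 62 + 73 + 84 + 47 + 92 + 92 + 38 + 73 + 65 = 626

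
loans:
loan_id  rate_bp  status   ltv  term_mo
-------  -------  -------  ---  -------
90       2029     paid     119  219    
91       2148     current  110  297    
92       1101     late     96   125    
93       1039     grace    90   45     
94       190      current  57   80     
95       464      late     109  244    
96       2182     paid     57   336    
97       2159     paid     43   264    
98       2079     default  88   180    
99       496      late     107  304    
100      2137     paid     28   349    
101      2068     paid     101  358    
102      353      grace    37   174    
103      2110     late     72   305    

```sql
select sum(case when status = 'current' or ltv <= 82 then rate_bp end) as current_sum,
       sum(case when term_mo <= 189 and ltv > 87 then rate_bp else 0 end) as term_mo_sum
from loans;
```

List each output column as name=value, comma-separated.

[current_sum: status = 'current' or ltv <= 82]
loan_id=90: ✗
loan_id=91: ✓ → 2148
loan_id=92: ✗
loan_id=93: ✗
loan_id=94: ✓ → 190
loan_id=95: ✗
loan_id=96: ✓ → 2182
loan_id=97: ✓ → 2159
loan_id=98: ✗
loan_id=99: ✗
loan_id=100: ✓ → 2137
loan_id=101: ✗
loan_id=102: ✓ → 353
loan_id=103: ✓ → 2110
current_sum = 2148 + 190 + 2182 + 2159 + 2137 + 353 + 2110 = 11279
—
[term_mo_sum: term_mo <= 189 and ltv > 87]
loan_id=90: ✗
loan_id=91: ✗
loan_id=92: ✓ → 1101
loan_id=93: ✓ → 1039
loan_id=94: ✗
loan_id=95: ✗
loan_id=96: ✗
loan_id=97: ✗
loan_id=98: ✓ → 2079
loan_id=99: ✗
loan_id=100: ✗
loan_id=101: ✗
loan_id=102: ✗
loan_id=103: ✗
term_mo_sum = 1101 + 1039 + 2079 = 4219

current_sum=11279, term_mo_sum=4219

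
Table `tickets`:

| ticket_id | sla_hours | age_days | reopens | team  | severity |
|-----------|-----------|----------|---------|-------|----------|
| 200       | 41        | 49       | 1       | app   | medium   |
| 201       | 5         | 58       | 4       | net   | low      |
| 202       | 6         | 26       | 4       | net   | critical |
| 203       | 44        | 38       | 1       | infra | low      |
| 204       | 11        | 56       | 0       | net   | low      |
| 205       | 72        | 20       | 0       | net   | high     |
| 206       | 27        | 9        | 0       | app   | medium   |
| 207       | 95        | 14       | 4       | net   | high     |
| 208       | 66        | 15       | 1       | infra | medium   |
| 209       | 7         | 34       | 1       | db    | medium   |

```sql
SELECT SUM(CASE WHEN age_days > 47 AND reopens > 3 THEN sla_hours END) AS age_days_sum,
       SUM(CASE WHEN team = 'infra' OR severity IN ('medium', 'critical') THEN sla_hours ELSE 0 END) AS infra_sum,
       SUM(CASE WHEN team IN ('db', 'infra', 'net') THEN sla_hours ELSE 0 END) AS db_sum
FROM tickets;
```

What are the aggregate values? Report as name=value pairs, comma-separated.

age_days_sum=5, infra_sum=191, db_sum=306

[age_days_sum: age_days > 47 AND reopens > 3]
ticket_id=200: ✗
ticket_id=201: ✓ → 5
ticket_id=202: ✗
ticket_id=203: ✗
ticket_id=204: ✗
ticket_id=205: ✗
ticket_id=206: ✗
ticket_id=207: ✗
ticket_id=208: ✗
ticket_id=209: ✗
age_days_sum = 5
—
[infra_sum: team = 'infra' OR severity IN ('medium', 'critical')]
ticket_id=200: ✓ → 41
ticket_id=201: ✗
ticket_id=202: ✓ → 6
ticket_id=203: ✓ → 44
ticket_id=204: ✗
ticket_id=205: ✗
ticket_id=206: ✓ → 27
ticket_id=207: ✗
ticket_id=208: ✓ → 66
ticket_id=209: ✓ → 7
infra_sum = 41 + 6 + 44 + 27 + 66 + 7 = 191
—
[db_sum: team IN ('db', 'infra', 'net')]
ticket_id=200: ✗
ticket_id=201: ✓ → 5
ticket_id=202: ✓ → 6
ticket_id=203: ✓ → 44
ticket_id=204: ✓ → 11
ticket_id=205: ✓ → 72
ticket_id=206: ✗
ticket_id=207: ✓ → 95
ticket_id=208: ✓ → 66
ticket_id=209: ✓ → 7
db_sum = 5 + 6 + 44 + 11 + 72 + 95 + 66 + 7 = 306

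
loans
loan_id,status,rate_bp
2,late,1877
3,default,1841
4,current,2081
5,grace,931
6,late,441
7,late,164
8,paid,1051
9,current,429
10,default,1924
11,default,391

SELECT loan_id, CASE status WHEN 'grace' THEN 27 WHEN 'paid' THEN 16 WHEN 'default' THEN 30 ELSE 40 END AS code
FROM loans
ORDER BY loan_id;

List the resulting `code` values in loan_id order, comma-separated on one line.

40, 30, 40, 27, 40, 40, 16, 40, 30, 30

loan_id=2: ELSE → 40
loan_id=3: status='default' → 30
loan_id=4: ELSE → 40
loan_id=5: status='grace' → 27
loan_id=6: ELSE → 40
loan_id=7: ELSE → 40
loan_id=8: status='paid' → 16
loan_id=9: ELSE → 40
loan_id=10: status='default' → 30
loan_id=11: status='default' → 30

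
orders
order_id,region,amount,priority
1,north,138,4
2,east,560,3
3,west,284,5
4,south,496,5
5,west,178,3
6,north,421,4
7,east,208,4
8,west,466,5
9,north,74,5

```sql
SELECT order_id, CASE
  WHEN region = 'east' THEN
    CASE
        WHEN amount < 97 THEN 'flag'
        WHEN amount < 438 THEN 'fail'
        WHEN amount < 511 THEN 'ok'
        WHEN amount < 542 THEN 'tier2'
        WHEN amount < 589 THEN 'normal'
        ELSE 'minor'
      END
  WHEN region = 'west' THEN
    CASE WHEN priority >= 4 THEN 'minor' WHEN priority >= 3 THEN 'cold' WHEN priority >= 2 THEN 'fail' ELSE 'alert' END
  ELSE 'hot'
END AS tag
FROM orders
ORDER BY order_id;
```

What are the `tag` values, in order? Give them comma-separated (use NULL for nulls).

hot, normal, minor, hot, cold, hot, fail, minor, hot

order_id=1: region='north' → outer ELSE → hot
order_id=2: region='east' → inner[amount < 589] → normal
order_id=3: region='west' → inner[priority >= 4] → minor
order_id=4: region='south' → outer ELSE → hot
order_id=5: region='west' → inner[priority >= 3] → cold
order_id=6: region='north' → outer ELSE → hot
order_id=7: region='east' → inner[amount < 438] → fail
order_id=8: region='west' → inner[priority >= 4] → minor
order_id=9: region='north' → outer ELSE → hot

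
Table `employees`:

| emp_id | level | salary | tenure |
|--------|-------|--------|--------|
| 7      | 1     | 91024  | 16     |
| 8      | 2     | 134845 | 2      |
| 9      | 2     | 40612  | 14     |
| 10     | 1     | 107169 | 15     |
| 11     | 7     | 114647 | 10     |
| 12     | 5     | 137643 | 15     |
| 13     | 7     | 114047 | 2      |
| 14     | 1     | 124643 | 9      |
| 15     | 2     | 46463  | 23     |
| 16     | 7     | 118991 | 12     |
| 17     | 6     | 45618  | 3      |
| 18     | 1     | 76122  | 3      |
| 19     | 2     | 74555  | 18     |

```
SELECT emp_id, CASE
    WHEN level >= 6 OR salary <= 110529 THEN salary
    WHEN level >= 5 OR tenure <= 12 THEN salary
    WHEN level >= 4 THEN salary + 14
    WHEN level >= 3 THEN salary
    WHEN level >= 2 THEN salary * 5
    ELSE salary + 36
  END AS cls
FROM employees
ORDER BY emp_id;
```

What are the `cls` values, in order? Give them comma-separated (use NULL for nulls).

91024, 134845, 40612, 107169, 114647, 137643, 114047, 124643, 46463, 118991, 45618, 76122, 74555

emp_id=7: level >= 6 OR salary <= 110529 → 91024
emp_id=8: level >= 5 OR tenure <= 12 → 134845
emp_id=9: level >= 6 OR salary <= 110529 → 40612
emp_id=10: level >= 6 OR salary <= 110529 → 107169
emp_id=11: level >= 6 OR salary <= 110529 → 114647
emp_id=12: level >= 5 OR tenure <= 12 → 137643
emp_id=13: level >= 6 OR salary <= 110529 → 114047
emp_id=14: level >= 5 OR tenure <= 12 → 124643
emp_id=15: level >= 6 OR salary <= 110529 → 46463
emp_id=16: level >= 6 OR salary <= 110529 → 118991
emp_id=17: level >= 6 OR salary <= 110529 → 45618
emp_id=18: level >= 6 OR salary <= 110529 → 76122
emp_id=19: level >= 6 OR salary <= 110529 → 74555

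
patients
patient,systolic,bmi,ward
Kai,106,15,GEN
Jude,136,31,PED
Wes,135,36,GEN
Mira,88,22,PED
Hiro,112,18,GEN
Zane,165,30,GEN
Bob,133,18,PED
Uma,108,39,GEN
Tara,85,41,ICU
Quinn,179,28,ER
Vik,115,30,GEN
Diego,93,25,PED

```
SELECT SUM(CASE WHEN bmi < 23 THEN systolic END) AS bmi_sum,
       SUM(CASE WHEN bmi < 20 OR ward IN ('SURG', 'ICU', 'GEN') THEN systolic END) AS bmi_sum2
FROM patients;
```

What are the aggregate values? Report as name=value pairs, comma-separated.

bmi_sum=439, bmi_sum2=959

[bmi_sum: bmi < 23]
patient=Kai: ✓ → 106
patient=Jude: ✗
patient=Wes: ✗
patient=Mira: ✓ → 88
patient=Hiro: ✓ → 112
patient=Zane: ✗
patient=Bob: ✓ → 133
patient=Uma: ✗
patient=Tara: ✗
patient=Quinn: ✗
patient=Vik: ✗
patient=Diego: ✗
bmi_sum = 106 + 88 + 112 + 133 = 439
—
[bmi_sum2: bmi < 20 OR ward IN ('SURG', 'ICU', 'GEN')]
patient=Kai: ✓ → 106
patient=Jude: ✗
patient=Wes: ✓ → 135
patient=Mira: ✗
patient=Hiro: ✓ → 112
patient=Zane: ✓ → 165
patient=Bob: ✓ → 133
patient=Uma: ✓ → 108
patient=Tara: ✓ → 85
patient=Quinn: ✗
patient=Vik: ✓ → 115
patient=Diego: ✗
bmi_sum2 = 106 + 135 + 112 + 165 + 133 + 108 + 85 + 115 = 959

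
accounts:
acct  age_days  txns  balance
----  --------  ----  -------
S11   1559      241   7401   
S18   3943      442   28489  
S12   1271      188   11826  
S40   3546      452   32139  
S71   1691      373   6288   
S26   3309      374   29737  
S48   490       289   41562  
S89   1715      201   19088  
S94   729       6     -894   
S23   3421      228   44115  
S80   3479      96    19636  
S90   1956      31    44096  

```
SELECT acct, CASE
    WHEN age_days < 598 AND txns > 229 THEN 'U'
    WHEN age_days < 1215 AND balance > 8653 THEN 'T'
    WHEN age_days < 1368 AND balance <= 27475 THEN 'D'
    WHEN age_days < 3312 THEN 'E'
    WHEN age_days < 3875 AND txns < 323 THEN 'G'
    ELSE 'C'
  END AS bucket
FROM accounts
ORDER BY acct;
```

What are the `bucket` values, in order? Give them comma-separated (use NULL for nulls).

E, D, C, G, E, C, U, E, G, E, E, D

acct=S11: age_days < 3312 → E
acct=S12: age_days < 1368 AND balance <= 27475 → D
acct=S18: ELSE → C
acct=S23: age_days < 3875 AND txns < 323 → G
acct=S26: age_days < 3312 → E
acct=S40: ELSE → C
acct=S48: age_days < 598 AND txns > 229 → U
acct=S71: age_days < 3312 → E
acct=S80: age_days < 3875 AND txns < 323 → G
acct=S89: age_days < 3312 → E
acct=S90: age_days < 3312 → E
acct=S94: age_days < 1368 AND balance <= 27475 → D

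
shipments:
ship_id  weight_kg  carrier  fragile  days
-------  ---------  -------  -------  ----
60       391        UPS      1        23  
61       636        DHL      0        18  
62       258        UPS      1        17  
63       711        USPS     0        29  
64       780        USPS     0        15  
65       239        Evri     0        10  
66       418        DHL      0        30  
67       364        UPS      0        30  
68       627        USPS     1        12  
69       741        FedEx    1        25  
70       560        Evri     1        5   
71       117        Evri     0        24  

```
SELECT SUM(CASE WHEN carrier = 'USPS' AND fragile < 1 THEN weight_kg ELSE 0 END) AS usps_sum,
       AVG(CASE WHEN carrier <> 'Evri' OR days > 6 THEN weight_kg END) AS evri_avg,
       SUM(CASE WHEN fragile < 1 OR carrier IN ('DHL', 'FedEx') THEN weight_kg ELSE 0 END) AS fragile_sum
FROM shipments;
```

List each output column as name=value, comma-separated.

usps_sum=1491, evri_avg=480.1818181818, fragile_sum=4006

[usps_sum: carrier = 'USPS' AND fragile < 1]
ship_id=60: ✗
ship_id=61: ✗
ship_id=62: ✗
ship_id=63: ✓ → 711
ship_id=64: ✓ → 780
ship_id=65: ✗
ship_id=66: ✗
ship_id=67: ✗
ship_id=68: ✗
ship_id=69: ✗
ship_id=70: ✗
ship_id=71: ✗
usps_sum = 711 + 780 = 1491
—
[evri_avg: carrier <> 'Evri' OR days > 6]
ship_id=60: ✓ → 391
ship_id=61: ✓ → 636
ship_id=62: ✓ → 258
ship_id=63: ✓ → 711
ship_id=64: ✓ → 780
ship_id=65: ✓ → 239
ship_id=66: ✓ → 418
ship_id=67: ✓ → 364
ship_id=68: ✓ → 627
ship_id=69: ✓ → 741
ship_id=70: ✗
ship_id=71: ✓ → 117
evri_avg = (391 + 636 + 258 + 711 + 780 + 239 + 418 + 364 + 627 + 741 + 117) / 11 = 480.1818181818
—
[fragile_sum: fragile < 1 OR carrier IN ('DHL', 'FedEx')]
ship_id=60: ✗
ship_id=61: ✓ → 636
ship_id=62: ✗
ship_id=63: ✓ → 711
ship_id=64: ✓ → 780
ship_id=65: ✓ → 239
ship_id=66: ✓ → 418
ship_id=67: ✓ → 364
ship_id=68: ✗
ship_id=69: ✓ → 741
ship_id=70: ✗
ship_id=71: ✓ → 117
fragile_sum = 636 + 711 + 780 + 239 + 418 + 364 + 741 + 117 = 4006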